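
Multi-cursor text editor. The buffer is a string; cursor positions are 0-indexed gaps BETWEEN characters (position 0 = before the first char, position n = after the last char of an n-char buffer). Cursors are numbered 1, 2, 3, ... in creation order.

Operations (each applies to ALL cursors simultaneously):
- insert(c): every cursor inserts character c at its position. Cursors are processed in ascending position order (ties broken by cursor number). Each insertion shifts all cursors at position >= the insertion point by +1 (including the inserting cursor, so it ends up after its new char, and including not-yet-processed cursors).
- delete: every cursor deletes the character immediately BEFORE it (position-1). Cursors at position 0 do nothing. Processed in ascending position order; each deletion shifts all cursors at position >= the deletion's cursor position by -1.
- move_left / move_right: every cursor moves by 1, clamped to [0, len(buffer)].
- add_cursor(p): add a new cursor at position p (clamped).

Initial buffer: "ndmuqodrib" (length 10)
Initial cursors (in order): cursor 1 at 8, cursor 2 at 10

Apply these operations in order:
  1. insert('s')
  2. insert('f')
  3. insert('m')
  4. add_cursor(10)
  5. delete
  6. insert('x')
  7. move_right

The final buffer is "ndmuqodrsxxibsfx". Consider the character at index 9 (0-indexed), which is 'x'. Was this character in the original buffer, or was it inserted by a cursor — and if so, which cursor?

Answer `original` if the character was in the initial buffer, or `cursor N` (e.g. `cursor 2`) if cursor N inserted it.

Answer: cursor 1

Derivation:
After op 1 (insert('s')): buffer="ndmuqodrsibs" (len 12), cursors c1@9 c2@12, authorship ........1..2
After op 2 (insert('f')): buffer="ndmuqodrsfibsf" (len 14), cursors c1@10 c2@14, authorship ........11..22
After op 3 (insert('m')): buffer="ndmuqodrsfmibsfm" (len 16), cursors c1@11 c2@16, authorship ........111..222
After op 4 (add_cursor(10)): buffer="ndmuqodrsfmibsfm" (len 16), cursors c3@10 c1@11 c2@16, authorship ........111..222
After op 5 (delete): buffer="ndmuqodrsibsf" (len 13), cursors c1@9 c3@9 c2@13, authorship ........1..22
After op 6 (insert('x')): buffer="ndmuqodrsxxibsfx" (len 16), cursors c1@11 c3@11 c2@16, authorship ........113..222
After op 7 (move_right): buffer="ndmuqodrsxxibsfx" (len 16), cursors c1@12 c3@12 c2@16, authorship ........113..222
Authorship (.=original, N=cursor N): . . . . . . . . 1 1 3 . . 2 2 2
Index 9: author = 1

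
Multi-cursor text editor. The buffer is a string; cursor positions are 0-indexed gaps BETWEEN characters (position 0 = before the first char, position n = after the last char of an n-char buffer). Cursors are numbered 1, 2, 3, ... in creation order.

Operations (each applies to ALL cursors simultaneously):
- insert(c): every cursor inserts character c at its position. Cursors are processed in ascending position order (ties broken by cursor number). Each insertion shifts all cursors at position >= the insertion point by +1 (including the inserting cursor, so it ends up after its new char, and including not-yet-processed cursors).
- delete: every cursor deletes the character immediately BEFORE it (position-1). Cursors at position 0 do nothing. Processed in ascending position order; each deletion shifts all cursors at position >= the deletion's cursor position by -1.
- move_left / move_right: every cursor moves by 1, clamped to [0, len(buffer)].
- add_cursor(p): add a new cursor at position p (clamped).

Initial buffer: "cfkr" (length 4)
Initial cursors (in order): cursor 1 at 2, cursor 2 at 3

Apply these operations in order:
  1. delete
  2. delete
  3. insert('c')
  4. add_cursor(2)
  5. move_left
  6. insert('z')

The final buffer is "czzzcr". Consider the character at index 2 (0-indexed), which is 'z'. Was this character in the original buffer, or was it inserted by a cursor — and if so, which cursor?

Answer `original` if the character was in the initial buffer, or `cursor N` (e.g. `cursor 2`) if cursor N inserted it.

Answer: cursor 2

Derivation:
After op 1 (delete): buffer="cr" (len 2), cursors c1@1 c2@1, authorship ..
After op 2 (delete): buffer="r" (len 1), cursors c1@0 c2@0, authorship .
After op 3 (insert('c')): buffer="ccr" (len 3), cursors c1@2 c2@2, authorship 12.
After op 4 (add_cursor(2)): buffer="ccr" (len 3), cursors c1@2 c2@2 c3@2, authorship 12.
After op 5 (move_left): buffer="ccr" (len 3), cursors c1@1 c2@1 c3@1, authorship 12.
After op 6 (insert('z')): buffer="czzzcr" (len 6), cursors c1@4 c2@4 c3@4, authorship 11232.
Authorship (.=original, N=cursor N): 1 1 2 3 2 .
Index 2: author = 2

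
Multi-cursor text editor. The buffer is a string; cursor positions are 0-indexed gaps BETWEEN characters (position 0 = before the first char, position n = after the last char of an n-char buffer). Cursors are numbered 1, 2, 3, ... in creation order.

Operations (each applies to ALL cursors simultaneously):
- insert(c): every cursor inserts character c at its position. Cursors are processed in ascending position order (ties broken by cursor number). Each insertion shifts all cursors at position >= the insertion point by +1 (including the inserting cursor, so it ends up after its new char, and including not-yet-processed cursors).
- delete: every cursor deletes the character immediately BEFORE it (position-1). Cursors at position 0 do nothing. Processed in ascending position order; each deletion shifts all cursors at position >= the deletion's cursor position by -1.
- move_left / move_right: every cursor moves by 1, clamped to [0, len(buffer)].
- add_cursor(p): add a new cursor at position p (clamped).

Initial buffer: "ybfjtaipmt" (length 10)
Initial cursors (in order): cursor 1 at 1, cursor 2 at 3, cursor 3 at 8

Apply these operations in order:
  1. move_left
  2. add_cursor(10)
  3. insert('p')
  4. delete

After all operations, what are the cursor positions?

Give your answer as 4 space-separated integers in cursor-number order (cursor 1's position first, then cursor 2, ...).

After op 1 (move_left): buffer="ybfjtaipmt" (len 10), cursors c1@0 c2@2 c3@7, authorship ..........
After op 2 (add_cursor(10)): buffer="ybfjtaipmt" (len 10), cursors c1@0 c2@2 c3@7 c4@10, authorship ..........
After op 3 (insert('p')): buffer="pybpfjtaippmtp" (len 14), cursors c1@1 c2@4 c3@10 c4@14, authorship 1..2.....3...4
After op 4 (delete): buffer="ybfjtaipmt" (len 10), cursors c1@0 c2@2 c3@7 c4@10, authorship ..........

Answer: 0 2 7 10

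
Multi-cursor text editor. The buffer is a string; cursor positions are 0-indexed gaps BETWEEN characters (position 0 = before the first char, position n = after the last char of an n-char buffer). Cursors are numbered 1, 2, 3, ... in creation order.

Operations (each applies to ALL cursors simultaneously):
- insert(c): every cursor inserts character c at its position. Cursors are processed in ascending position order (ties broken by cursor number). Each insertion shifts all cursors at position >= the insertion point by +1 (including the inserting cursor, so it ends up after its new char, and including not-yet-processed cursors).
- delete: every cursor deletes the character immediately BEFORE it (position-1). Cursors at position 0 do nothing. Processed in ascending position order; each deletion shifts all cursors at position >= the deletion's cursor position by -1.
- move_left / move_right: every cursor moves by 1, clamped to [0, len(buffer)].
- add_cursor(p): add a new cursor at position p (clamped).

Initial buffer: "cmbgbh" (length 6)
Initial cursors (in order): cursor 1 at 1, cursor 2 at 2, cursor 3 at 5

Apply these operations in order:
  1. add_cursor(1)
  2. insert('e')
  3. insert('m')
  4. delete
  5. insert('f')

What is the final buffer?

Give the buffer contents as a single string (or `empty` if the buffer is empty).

After op 1 (add_cursor(1)): buffer="cmbgbh" (len 6), cursors c1@1 c4@1 c2@2 c3@5, authorship ......
After op 2 (insert('e')): buffer="ceemebgbeh" (len 10), cursors c1@3 c4@3 c2@5 c3@9, authorship .14.2...3.
After op 3 (insert('m')): buffer="ceemmmembgbemh" (len 14), cursors c1@5 c4@5 c2@8 c3@13, authorship .1414.22...33.
After op 4 (delete): buffer="ceemebgbeh" (len 10), cursors c1@3 c4@3 c2@5 c3@9, authorship .14.2...3.
After op 5 (insert('f')): buffer="ceeffmefbgbefh" (len 14), cursors c1@5 c4@5 c2@8 c3@13, authorship .1414.22...33.

Answer: ceeffmefbgbefh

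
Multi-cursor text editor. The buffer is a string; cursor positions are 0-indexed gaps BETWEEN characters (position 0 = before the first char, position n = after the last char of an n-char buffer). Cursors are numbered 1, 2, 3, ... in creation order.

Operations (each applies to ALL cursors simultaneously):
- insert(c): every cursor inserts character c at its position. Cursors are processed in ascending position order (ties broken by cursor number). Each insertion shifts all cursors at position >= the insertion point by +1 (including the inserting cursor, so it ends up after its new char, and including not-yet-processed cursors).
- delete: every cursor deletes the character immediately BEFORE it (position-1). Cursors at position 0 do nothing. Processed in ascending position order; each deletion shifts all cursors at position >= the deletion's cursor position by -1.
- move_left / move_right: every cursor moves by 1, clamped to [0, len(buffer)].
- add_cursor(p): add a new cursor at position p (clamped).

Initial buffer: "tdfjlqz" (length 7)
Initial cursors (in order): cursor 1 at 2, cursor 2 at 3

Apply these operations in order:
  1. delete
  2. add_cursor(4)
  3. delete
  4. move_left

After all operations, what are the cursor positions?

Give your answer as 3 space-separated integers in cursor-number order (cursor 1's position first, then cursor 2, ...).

Answer: 0 0 1

Derivation:
After op 1 (delete): buffer="tjlqz" (len 5), cursors c1@1 c2@1, authorship .....
After op 2 (add_cursor(4)): buffer="tjlqz" (len 5), cursors c1@1 c2@1 c3@4, authorship .....
After op 3 (delete): buffer="jlz" (len 3), cursors c1@0 c2@0 c3@2, authorship ...
After op 4 (move_left): buffer="jlz" (len 3), cursors c1@0 c2@0 c3@1, authorship ...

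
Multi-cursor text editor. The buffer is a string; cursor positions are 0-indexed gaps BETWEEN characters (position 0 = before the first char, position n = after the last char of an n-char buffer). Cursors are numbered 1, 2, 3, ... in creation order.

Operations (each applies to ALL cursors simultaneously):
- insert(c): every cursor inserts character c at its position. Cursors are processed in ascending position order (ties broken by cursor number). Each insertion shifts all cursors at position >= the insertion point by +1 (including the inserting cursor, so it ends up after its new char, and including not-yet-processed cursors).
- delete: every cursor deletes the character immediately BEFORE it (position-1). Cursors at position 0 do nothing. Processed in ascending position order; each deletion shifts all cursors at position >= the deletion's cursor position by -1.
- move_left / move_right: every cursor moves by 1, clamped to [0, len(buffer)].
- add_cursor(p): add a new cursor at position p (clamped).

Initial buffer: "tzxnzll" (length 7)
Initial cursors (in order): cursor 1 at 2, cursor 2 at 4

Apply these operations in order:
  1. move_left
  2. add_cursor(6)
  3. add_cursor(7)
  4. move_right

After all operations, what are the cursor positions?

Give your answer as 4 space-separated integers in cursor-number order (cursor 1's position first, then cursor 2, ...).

After op 1 (move_left): buffer="tzxnzll" (len 7), cursors c1@1 c2@3, authorship .......
After op 2 (add_cursor(6)): buffer="tzxnzll" (len 7), cursors c1@1 c2@3 c3@6, authorship .......
After op 3 (add_cursor(7)): buffer="tzxnzll" (len 7), cursors c1@1 c2@3 c3@6 c4@7, authorship .......
After op 4 (move_right): buffer="tzxnzll" (len 7), cursors c1@2 c2@4 c3@7 c4@7, authorship .......

Answer: 2 4 7 7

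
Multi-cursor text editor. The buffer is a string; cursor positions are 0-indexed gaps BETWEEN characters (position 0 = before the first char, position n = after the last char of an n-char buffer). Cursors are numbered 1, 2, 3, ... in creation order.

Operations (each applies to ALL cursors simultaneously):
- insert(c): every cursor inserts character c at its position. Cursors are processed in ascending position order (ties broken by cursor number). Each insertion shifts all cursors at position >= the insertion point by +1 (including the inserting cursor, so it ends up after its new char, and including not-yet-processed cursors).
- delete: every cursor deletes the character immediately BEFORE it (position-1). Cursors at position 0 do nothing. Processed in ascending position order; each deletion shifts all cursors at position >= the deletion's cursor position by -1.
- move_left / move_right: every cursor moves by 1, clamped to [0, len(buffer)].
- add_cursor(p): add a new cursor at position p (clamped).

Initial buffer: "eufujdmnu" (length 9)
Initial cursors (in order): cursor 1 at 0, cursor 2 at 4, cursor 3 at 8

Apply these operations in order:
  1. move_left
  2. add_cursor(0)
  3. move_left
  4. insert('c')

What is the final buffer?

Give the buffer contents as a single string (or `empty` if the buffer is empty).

Answer: cceucfujdcmnu

Derivation:
After op 1 (move_left): buffer="eufujdmnu" (len 9), cursors c1@0 c2@3 c3@7, authorship .........
After op 2 (add_cursor(0)): buffer="eufujdmnu" (len 9), cursors c1@0 c4@0 c2@3 c3@7, authorship .........
After op 3 (move_left): buffer="eufujdmnu" (len 9), cursors c1@0 c4@0 c2@2 c3@6, authorship .........
After op 4 (insert('c')): buffer="cceucfujdcmnu" (len 13), cursors c1@2 c4@2 c2@5 c3@10, authorship 14..2....3...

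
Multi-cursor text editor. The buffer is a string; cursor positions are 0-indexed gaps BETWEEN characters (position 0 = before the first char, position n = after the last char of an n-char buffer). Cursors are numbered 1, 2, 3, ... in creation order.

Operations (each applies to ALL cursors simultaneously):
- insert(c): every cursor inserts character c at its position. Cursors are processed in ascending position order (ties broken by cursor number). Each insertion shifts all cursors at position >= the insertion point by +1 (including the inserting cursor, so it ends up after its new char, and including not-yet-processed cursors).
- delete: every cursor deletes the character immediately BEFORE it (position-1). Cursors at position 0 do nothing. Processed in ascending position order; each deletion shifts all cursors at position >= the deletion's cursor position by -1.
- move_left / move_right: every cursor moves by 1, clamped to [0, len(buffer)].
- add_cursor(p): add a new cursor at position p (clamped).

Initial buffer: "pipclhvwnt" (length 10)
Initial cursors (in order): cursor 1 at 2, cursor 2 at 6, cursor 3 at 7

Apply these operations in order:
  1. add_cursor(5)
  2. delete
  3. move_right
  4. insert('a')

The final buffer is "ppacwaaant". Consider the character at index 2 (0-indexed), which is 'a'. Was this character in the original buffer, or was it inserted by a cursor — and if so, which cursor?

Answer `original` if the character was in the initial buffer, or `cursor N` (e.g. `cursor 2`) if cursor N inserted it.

Answer: cursor 1

Derivation:
After op 1 (add_cursor(5)): buffer="pipclhvwnt" (len 10), cursors c1@2 c4@5 c2@6 c3@7, authorship ..........
After op 2 (delete): buffer="ppcwnt" (len 6), cursors c1@1 c2@3 c3@3 c4@3, authorship ......
After op 3 (move_right): buffer="ppcwnt" (len 6), cursors c1@2 c2@4 c3@4 c4@4, authorship ......
After op 4 (insert('a')): buffer="ppacwaaant" (len 10), cursors c1@3 c2@8 c3@8 c4@8, authorship ..1..234..
Authorship (.=original, N=cursor N): . . 1 . . 2 3 4 . .
Index 2: author = 1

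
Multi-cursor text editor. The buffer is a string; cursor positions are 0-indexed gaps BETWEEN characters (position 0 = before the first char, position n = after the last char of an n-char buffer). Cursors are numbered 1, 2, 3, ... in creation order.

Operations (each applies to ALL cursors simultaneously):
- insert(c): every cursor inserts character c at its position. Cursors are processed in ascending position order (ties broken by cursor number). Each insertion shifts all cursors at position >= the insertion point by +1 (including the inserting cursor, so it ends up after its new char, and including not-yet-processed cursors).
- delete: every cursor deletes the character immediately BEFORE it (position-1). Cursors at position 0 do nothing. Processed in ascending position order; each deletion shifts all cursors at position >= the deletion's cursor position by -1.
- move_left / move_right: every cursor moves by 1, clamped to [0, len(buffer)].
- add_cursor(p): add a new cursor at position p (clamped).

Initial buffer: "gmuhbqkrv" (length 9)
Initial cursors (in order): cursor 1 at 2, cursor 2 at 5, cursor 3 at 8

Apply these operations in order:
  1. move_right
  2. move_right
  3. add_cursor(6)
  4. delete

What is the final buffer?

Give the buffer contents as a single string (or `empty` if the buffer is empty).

After op 1 (move_right): buffer="gmuhbqkrv" (len 9), cursors c1@3 c2@6 c3@9, authorship .........
After op 2 (move_right): buffer="gmuhbqkrv" (len 9), cursors c1@4 c2@7 c3@9, authorship .........
After op 3 (add_cursor(6)): buffer="gmuhbqkrv" (len 9), cursors c1@4 c4@6 c2@7 c3@9, authorship .........
After op 4 (delete): buffer="gmubr" (len 5), cursors c1@3 c2@4 c4@4 c3@5, authorship .....

Answer: gmubr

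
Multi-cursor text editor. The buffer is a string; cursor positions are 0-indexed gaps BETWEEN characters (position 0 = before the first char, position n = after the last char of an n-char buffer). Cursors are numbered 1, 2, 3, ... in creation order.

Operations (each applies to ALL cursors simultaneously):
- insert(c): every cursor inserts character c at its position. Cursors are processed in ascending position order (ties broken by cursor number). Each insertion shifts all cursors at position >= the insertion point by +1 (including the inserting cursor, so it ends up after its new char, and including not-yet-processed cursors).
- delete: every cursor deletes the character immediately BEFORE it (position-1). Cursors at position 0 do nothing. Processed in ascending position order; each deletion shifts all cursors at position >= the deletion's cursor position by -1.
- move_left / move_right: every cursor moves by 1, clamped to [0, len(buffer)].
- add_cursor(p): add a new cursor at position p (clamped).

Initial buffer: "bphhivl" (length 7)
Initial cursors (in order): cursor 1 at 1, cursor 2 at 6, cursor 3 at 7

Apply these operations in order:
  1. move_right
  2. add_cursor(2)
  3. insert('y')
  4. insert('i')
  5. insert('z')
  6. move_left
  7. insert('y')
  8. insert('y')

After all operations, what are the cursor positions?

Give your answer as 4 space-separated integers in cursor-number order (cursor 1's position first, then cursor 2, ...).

Answer: 11 26 26 11

Derivation:
After op 1 (move_right): buffer="bphhivl" (len 7), cursors c1@2 c2@7 c3@7, authorship .......
After op 2 (add_cursor(2)): buffer="bphhivl" (len 7), cursors c1@2 c4@2 c2@7 c3@7, authorship .......
After op 3 (insert('y')): buffer="bpyyhhivlyy" (len 11), cursors c1@4 c4@4 c2@11 c3@11, authorship ..14.....23
After op 4 (insert('i')): buffer="bpyyiihhivlyyii" (len 15), cursors c1@6 c4@6 c2@15 c3@15, authorship ..1414.....2323
After op 5 (insert('z')): buffer="bpyyiizzhhivlyyiizz" (len 19), cursors c1@8 c4@8 c2@19 c3@19, authorship ..141414.....232323
After op 6 (move_left): buffer="bpyyiizzhhivlyyiizz" (len 19), cursors c1@7 c4@7 c2@18 c3@18, authorship ..141414.....232323
After op 7 (insert('y')): buffer="bpyyiizyyzhhivlyyiizyyz" (len 23), cursors c1@9 c4@9 c2@22 c3@22, authorship ..14141144.....23232233
After op 8 (insert('y')): buffer="bpyyiizyyyyzhhivlyyiizyyyyz" (len 27), cursors c1@11 c4@11 c2@26 c3@26, authorship ..1414114144.....2323223233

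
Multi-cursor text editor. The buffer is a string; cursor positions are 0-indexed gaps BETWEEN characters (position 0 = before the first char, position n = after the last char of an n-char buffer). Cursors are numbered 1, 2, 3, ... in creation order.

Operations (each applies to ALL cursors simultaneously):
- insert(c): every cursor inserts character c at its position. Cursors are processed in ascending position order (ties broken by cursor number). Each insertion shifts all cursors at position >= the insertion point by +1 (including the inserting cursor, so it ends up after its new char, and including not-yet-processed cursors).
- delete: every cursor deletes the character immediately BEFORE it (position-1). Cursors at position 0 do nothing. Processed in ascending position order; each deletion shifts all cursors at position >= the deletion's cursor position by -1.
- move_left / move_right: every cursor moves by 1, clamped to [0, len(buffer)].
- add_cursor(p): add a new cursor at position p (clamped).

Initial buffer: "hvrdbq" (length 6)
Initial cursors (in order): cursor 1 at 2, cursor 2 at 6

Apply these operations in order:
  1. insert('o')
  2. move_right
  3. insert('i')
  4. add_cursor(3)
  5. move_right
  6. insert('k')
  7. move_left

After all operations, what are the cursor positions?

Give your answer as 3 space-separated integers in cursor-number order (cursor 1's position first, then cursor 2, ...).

Answer: 7 12 4

Derivation:
After op 1 (insert('o')): buffer="hvordbqo" (len 8), cursors c1@3 c2@8, authorship ..1....2
After op 2 (move_right): buffer="hvordbqo" (len 8), cursors c1@4 c2@8, authorship ..1....2
After op 3 (insert('i')): buffer="hvoridbqoi" (len 10), cursors c1@5 c2@10, authorship ..1.1...22
After op 4 (add_cursor(3)): buffer="hvoridbqoi" (len 10), cursors c3@3 c1@5 c2@10, authorship ..1.1...22
After op 5 (move_right): buffer="hvoridbqoi" (len 10), cursors c3@4 c1@6 c2@10, authorship ..1.1...22
After op 6 (insert('k')): buffer="hvorkidkbqoik" (len 13), cursors c3@5 c1@8 c2@13, authorship ..1.31.1..222
After op 7 (move_left): buffer="hvorkidkbqoik" (len 13), cursors c3@4 c1@7 c2@12, authorship ..1.31.1..222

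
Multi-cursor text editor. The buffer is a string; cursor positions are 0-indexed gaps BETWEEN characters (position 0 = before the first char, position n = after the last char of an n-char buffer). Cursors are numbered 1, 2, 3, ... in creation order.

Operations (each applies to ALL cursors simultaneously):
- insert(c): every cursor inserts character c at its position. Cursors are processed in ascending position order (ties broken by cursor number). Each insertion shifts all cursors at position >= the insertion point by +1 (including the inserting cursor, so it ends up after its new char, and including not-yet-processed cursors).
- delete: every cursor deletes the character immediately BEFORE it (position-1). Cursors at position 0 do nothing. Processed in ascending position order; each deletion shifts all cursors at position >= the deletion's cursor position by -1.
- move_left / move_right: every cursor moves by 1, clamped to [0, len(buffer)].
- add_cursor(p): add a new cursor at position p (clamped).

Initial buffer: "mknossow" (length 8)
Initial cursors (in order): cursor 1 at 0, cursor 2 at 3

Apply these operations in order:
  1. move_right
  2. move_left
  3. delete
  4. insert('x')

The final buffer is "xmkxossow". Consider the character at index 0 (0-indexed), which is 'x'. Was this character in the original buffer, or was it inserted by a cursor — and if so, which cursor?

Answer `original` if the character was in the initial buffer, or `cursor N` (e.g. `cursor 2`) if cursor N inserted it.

Answer: cursor 1

Derivation:
After op 1 (move_right): buffer="mknossow" (len 8), cursors c1@1 c2@4, authorship ........
After op 2 (move_left): buffer="mknossow" (len 8), cursors c1@0 c2@3, authorship ........
After op 3 (delete): buffer="mkossow" (len 7), cursors c1@0 c2@2, authorship .......
After op 4 (insert('x')): buffer="xmkxossow" (len 9), cursors c1@1 c2@4, authorship 1..2.....
Authorship (.=original, N=cursor N): 1 . . 2 . . . . .
Index 0: author = 1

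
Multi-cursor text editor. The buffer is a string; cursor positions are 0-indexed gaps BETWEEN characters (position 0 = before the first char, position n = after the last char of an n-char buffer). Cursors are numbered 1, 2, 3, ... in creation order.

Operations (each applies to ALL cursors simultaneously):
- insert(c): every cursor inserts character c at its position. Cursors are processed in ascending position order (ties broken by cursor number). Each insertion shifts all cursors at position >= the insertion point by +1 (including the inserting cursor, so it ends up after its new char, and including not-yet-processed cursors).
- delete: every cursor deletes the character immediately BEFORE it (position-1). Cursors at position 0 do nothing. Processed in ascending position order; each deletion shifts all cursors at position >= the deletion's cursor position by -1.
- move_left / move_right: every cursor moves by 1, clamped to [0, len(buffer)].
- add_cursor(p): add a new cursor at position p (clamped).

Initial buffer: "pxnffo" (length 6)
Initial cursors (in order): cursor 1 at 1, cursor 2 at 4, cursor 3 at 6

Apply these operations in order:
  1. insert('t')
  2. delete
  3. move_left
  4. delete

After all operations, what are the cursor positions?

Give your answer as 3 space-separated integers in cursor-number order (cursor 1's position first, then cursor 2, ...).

Answer: 0 2 3

Derivation:
After op 1 (insert('t')): buffer="ptxnftfot" (len 9), cursors c1@2 c2@6 c3@9, authorship .1...2..3
After op 2 (delete): buffer="pxnffo" (len 6), cursors c1@1 c2@4 c3@6, authorship ......
After op 3 (move_left): buffer="pxnffo" (len 6), cursors c1@0 c2@3 c3@5, authorship ......
After op 4 (delete): buffer="pxfo" (len 4), cursors c1@0 c2@2 c3@3, authorship ....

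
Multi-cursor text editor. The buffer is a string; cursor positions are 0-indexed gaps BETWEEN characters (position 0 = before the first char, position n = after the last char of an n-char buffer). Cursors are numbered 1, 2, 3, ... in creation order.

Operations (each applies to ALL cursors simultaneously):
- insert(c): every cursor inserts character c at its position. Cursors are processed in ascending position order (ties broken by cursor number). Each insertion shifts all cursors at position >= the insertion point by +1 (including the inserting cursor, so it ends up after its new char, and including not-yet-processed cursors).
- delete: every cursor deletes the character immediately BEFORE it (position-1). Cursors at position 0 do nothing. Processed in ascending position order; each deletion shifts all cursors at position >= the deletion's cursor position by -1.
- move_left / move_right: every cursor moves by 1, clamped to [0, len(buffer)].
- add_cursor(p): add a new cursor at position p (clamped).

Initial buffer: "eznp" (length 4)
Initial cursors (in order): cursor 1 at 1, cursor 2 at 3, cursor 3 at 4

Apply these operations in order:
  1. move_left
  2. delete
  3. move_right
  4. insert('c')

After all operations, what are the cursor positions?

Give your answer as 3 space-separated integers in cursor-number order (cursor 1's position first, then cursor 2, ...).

After op 1 (move_left): buffer="eznp" (len 4), cursors c1@0 c2@2 c3@3, authorship ....
After op 2 (delete): buffer="ep" (len 2), cursors c1@0 c2@1 c3@1, authorship ..
After op 3 (move_right): buffer="ep" (len 2), cursors c1@1 c2@2 c3@2, authorship ..
After op 4 (insert('c')): buffer="ecpcc" (len 5), cursors c1@2 c2@5 c3@5, authorship .1.23

Answer: 2 5 5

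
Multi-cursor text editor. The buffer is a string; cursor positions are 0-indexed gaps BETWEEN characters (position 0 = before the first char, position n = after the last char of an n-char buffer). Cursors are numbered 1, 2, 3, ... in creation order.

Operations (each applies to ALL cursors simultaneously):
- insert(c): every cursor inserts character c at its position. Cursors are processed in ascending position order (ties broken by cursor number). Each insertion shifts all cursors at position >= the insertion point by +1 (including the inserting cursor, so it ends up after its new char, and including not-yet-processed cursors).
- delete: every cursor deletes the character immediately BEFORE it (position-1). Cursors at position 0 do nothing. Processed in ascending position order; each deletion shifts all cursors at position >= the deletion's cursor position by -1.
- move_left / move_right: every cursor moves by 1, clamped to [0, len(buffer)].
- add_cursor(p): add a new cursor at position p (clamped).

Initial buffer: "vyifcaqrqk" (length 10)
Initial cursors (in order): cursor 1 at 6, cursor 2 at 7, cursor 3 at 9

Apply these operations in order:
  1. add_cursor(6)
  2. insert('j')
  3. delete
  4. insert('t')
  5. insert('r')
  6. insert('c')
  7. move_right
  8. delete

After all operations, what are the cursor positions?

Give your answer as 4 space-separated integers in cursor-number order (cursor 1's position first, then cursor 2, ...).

Answer: 11 14 18 11

Derivation:
After op 1 (add_cursor(6)): buffer="vyifcaqrqk" (len 10), cursors c1@6 c4@6 c2@7 c3@9, authorship ..........
After op 2 (insert('j')): buffer="vyifcajjqjrqjk" (len 14), cursors c1@8 c4@8 c2@10 c3@13, authorship ......14.2..3.
After op 3 (delete): buffer="vyifcaqrqk" (len 10), cursors c1@6 c4@6 c2@7 c3@9, authorship ..........
After op 4 (insert('t')): buffer="vyifcattqtrqtk" (len 14), cursors c1@8 c4@8 c2@10 c3@13, authorship ......14.2..3.
After op 5 (insert('r')): buffer="vyifcattrrqtrrqtrk" (len 18), cursors c1@10 c4@10 c2@13 c3@17, authorship ......1414.22..33.
After op 6 (insert('c')): buffer="vyifcattrrccqtrcrqtrck" (len 22), cursors c1@12 c4@12 c2@16 c3@21, authorship ......141414.222..333.
After op 7 (move_right): buffer="vyifcattrrccqtrcrqtrck" (len 22), cursors c1@13 c4@13 c2@17 c3@22, authorship ......141414.222..333.
After op 8 (delete): buffer="vyifcattrrctrcqtrc" (len 18), cursors c1@11 c4@11 c2@14 c3@18, authorship ......14141222.333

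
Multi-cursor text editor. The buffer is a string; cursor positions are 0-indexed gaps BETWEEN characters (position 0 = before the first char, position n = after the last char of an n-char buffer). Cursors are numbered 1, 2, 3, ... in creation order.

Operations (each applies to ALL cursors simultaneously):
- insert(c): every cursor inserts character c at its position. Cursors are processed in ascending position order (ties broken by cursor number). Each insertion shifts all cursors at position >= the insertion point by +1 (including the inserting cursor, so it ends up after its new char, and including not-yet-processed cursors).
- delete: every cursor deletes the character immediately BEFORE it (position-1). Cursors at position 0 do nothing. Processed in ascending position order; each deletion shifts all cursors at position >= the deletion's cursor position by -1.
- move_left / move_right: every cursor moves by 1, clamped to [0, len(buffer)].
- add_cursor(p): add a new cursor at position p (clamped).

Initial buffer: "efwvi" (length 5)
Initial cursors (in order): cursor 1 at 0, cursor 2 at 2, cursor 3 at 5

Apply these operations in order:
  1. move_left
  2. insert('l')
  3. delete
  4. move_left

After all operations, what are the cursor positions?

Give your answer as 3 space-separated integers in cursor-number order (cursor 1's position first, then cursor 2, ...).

After op 1 (move_left): buffer="efwvi" (len 5), cursors c1@0 c2@1 c3@4, authorship .....
After op 2 (insert('l')): buffer="lelfwvli" (len 8), cursors c1@1 c2@3 c3@7, authorship 1.2...3.
After op 3 (delete): buffer="efwvi" (len 5), cursors c1@0 c2@1 c3@4, authorship .....
After op 4 (move_left): buffer="efwvi" (len 5), cursors c1@0 c2@0 c3@3, authorship .....

Answer: 0 0 3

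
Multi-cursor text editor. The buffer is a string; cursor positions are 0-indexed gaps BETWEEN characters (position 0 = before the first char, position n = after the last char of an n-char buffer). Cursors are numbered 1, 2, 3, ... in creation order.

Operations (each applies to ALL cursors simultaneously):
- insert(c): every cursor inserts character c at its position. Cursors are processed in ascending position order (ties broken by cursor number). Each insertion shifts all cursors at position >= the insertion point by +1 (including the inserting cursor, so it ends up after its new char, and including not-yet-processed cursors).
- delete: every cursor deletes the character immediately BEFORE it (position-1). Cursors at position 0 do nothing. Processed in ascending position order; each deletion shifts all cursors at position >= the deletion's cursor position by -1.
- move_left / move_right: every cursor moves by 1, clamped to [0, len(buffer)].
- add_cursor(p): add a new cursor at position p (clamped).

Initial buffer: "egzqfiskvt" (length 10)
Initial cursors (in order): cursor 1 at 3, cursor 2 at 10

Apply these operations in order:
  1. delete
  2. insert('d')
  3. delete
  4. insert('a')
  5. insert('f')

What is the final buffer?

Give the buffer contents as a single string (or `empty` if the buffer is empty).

Answer: egafqfiskvaf

Derivation:
After op 1 (delete): buffer="egqfiskv" (len 8), cursors c1@2 c2@8, authorship ........
After op 2 (insert('d')): buffer="egdqfiskvd" (len 10), cursors c1@3 c2@10, authorship ..1......2
After op 3 (delete): buffer="egqfiskv" (len 8), cursors c1@2 c2@8, authorship ........
After op 4 (insert('a')): buffer="egaqfiskva" (len 10), cursors c1@3 c2@10, authorship ..1......2
After op 5 (insert('f')): buffer="egafqfiskvaf" (len 12), cursors c1@4 c2@12, authorship ..11......22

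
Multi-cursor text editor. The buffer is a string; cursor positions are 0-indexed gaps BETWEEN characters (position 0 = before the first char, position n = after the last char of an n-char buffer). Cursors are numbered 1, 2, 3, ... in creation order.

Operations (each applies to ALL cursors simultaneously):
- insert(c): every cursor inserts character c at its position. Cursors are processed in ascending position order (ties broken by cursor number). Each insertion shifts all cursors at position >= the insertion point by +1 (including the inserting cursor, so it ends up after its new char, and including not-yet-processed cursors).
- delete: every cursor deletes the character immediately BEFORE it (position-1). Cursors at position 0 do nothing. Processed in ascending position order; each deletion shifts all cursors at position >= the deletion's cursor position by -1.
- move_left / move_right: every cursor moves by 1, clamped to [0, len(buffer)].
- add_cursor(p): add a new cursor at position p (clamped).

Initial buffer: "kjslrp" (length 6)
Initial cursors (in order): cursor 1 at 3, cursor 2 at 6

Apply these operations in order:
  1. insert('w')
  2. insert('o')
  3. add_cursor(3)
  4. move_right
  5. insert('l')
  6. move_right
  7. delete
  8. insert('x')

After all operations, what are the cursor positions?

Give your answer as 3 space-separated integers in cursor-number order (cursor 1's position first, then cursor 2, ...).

After op 1 (insert('w')): buffer="kjswlrpw" (len 8), cursors c1@4 c2@8, authorship ...1...2
After op 2 (insert('o')): buffer="kjswolrpwo" (len 10), cursors c1@5 c2@10, authorship ...11...22
After op 3 (add_cursor(3)): buffer="kjswolrpwo" (len 10), cursors c3@3 c1@5 c2@10, authorship ...11...22
After op 4 (move_right): buffer="kjswolrpwo" (len 10), cursors c3@4 c1@6 c2@10, authorship ...11...22
After op 5 (insert('l')): buffer="kjswlollrpwol" (len 13), cursors c3@5 c1@8 c2@13, authorship ...131.1..222
After op 6 (move_right): buffer="kjswlollrpwol" (len 13), cursors c3@6 c1@9 c2@13, authorship ...131.1..222
After op 7 (delete): buffer="kjswlllpwo" (len 10), cursors c3@5 c1@7 c2@10, authorship ...13.1.22
After op 8 (insert('x')): buffer="kjswlxllxpwox" (len 13), cursors c3@6 c1@9 c2@13, authorship ...133.11.222

Answer: 9 13 6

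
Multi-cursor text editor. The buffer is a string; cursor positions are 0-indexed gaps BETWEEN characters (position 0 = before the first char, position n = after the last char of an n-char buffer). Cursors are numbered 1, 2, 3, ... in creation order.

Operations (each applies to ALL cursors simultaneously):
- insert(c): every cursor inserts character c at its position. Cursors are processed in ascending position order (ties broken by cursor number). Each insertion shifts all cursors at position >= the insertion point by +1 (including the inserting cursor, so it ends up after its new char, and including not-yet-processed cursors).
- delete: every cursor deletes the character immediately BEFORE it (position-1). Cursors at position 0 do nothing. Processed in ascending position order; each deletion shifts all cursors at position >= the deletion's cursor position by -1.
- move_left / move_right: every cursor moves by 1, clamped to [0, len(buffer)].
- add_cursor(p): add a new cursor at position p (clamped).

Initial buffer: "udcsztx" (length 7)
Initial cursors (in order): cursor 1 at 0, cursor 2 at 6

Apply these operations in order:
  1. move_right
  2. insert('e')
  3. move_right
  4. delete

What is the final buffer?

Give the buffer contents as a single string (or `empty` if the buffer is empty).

After op 1 (move_right): buffer="udcsztx" (len 7), cursors c1@1 c2@7, authorship .......
After op 2 (insert('e')): buffer="uedcsztxe" (len 9), cursors c1@2 c2@9, authorship .1......2
After op 3 (move_right): buffer="uedcsztxe" (len 9), cursors c1@3 c2@9, authorship .1......2
After op 4 (delete): buffer="uecsztx" (len 7), cursors c1@2 c2@7, authorship .1.....

Answer: uecsztx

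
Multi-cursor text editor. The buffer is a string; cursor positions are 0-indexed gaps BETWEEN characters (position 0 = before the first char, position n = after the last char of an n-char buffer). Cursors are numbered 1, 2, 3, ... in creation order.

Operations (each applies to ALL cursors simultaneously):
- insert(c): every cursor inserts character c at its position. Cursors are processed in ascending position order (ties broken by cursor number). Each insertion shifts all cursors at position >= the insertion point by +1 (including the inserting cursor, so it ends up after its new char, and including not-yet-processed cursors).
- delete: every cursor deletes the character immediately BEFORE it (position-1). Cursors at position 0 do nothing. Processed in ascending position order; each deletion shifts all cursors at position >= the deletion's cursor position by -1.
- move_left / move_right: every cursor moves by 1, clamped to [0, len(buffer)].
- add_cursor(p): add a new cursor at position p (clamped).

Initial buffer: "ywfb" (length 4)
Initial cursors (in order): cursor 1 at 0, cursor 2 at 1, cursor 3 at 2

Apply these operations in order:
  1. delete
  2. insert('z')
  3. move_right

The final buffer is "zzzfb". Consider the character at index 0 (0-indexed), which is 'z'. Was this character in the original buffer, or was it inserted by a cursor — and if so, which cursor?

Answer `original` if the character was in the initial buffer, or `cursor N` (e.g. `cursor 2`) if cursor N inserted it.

Answer: cursor 1

Derivation:
After op 1 (delete): buffer="fb" (len 2), cursors c1@0 c2@0 c3@0, authorship ..
After op 2 (insert('z')): buffer="zzzfb" (len 5), cursors c1@3 c2@3 c3@3, authorship 123..
After op 3 (move_right): buffer="zzzfb" (len 5), cursors c1@4 c2@4 c3@4, authorship 123..
Authorship (.=original, N=cursor N): 1 2 3 . .
Index 0: author = 1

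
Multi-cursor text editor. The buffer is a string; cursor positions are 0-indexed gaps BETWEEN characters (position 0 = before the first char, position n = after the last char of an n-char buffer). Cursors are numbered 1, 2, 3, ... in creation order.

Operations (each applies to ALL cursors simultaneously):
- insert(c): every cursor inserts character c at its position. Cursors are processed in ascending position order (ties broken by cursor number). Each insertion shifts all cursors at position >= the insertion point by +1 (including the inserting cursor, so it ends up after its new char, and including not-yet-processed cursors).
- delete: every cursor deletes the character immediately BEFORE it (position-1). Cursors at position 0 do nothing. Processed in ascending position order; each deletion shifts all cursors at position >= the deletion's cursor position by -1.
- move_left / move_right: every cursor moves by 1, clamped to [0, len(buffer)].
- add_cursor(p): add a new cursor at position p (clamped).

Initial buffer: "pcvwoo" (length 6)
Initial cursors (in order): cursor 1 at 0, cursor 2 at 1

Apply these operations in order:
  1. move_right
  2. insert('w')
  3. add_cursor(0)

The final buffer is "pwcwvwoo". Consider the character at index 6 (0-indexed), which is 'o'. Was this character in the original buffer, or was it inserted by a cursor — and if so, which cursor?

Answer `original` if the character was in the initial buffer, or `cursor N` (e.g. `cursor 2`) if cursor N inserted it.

Answer: original

Derivation:
After op 1 (move_right): buffer="pcvwoo" (len 6), cursors c1@1 c2@2, authorship ......
After op 2 (insert('w')): buffer="pwcwvwoo" (len 8), cursors c1@2 c2@4, authorship .1.2....
After op 3 (add_cursor(0)): buffer="pwcwvwoo" (len 8), cursors c3@0 c1@2 c2@4, authorship .1.2....
Authorship (.=original, N=cursor N): . 1 . 2 . . . .
Index 6: author = original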